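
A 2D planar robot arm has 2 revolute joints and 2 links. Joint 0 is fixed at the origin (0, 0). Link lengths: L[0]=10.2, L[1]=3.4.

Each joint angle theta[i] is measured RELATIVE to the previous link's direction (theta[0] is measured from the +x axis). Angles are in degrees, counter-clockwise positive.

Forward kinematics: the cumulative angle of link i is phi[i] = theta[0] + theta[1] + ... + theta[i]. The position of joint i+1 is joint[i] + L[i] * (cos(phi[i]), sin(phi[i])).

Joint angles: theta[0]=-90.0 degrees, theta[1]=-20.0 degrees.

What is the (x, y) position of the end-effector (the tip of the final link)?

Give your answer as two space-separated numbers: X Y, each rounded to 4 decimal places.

Answer: -1.1629 -13.3950

Derivation:
joint[0] = (0.0000, 0.0000)  (base)
link 0: phi[0] = -90 = -90 deg
  cos(-90 deg) = 0.0000, sin(-90 deg) = -1.0000
  joint[1] = (0.0000, 0.0000) + 10.2 * (0.0000, -1.0000) = (0.0000 + 0.0000, 0.0000 + -10.2000) = (0.0000, -10.2000)
link 1: phi[1] = -90 + -20 = -110 deg
  cos(-110 deg) = -0.3420, sin(-110 deg) = -0.9397
  joint[2] = (0.0000, -10.2000) + 3.4 * (-0.3420, -0.9397) = (0.0000 + -1.1629, -10.2000 + -3.1950) = (-1.1629, -13.3950)
End effector: (-1.1629, -13.3950)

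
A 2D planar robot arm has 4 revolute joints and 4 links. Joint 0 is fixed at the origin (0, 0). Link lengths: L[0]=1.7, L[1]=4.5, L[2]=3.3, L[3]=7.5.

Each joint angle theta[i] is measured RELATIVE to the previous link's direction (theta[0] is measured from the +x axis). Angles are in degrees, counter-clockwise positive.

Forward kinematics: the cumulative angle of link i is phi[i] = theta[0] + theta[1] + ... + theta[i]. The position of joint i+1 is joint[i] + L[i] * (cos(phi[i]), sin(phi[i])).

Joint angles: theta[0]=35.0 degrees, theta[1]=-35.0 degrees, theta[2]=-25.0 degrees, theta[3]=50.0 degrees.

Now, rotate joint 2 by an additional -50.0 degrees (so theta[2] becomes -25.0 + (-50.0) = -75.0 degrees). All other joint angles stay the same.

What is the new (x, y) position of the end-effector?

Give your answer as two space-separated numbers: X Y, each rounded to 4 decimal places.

Answer: 13.5440 -5.3821

Derivation:
joint[0] = (0.0000, 0.0000)  (base)
link 0: phi[0] = 35 = 35 deg
  cos(35 deg) = 0.8192, sin(35 deg) = 0.5736
  joint[1] = (0.0000, 0.0000) + 1.7 * (0.8192, 0.5736) = (0.0000 + 1.3926, 0.0000 + 0.9751) = (1.3926, 0.9751)
link 1: phi[1] = 35 + -35 = 0 deg
  cos(0 deg) = 1.0000, sin(0 deg) = 0.0000
  joint[2] = (1.3926, 0.9751) + 4.5 * (1.0000, 0.0000) = (1.3926 + 4.5000, 0.9751 + 0.0000) = (5.8926, 0.9751)
link 2: phi[2] = 35 + -35 + -75 = -75 deg
  cos(-75 deg) = 0.2588, sin(-75 deg) = -0.9659
  joint[3] = (5.8926, 0.9751) + 3.3 * (0.2588, -0.9659) = (5.8926 + 0.8541, 0.9751 + -3.1876) = (6.7467, -2.2125)
link 3: phi[3] = 35 + -35 + -75 + 50 = -25 deg
  cos(-25 deg) = 0.9063, sin(-25 deg) = -0.4226
  joint[4] = (6.7467, -2.2125) + 7.5 * (0.9063, -0.4226) = (6.7467 + 6.7973, -2.2125 + -3.1696) = (13.5440, -5.3821)
End effector: (13.5440, -5.3821)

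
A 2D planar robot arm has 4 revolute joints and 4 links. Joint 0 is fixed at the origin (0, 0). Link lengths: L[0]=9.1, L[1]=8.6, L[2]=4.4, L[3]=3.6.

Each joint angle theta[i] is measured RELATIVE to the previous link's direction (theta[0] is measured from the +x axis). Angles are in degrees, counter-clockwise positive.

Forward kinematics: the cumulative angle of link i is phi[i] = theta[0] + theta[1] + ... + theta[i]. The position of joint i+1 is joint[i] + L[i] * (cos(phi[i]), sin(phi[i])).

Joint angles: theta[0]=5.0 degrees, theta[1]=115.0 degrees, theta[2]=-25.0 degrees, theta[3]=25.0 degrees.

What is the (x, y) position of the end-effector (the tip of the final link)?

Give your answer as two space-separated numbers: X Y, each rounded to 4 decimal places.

joint[0] = (0.0000, 0.0000)  (base)
link 0: phi[0] = 5 = 5 deg
  cos(5 deg) = 0.9962, sin(5 deg) = 0.0872
  joint[1] = (0.0000, 0.0000) + 9.1 * (0.9962, 0.0872) = (0.0000 + 9.0654, 0.0000 + 0.7931) = (9.0654, 0.7931)
link 1: phi[1] = 5 + 115 = 120 deg
  cos(120 deg) = -0.5000, sin(120 deg) = 0.8660
  joint[2] = (9.0654, 0.7931) + 8.6 * (-0.5000, 0.8660) = (9.0654 + -4.3000, 0.7931 + 7.4478) = (4.7654, 8.2409)
link 2: phi[2] = 5 + 115 + -25 = 95 deg
  cos(95 deg) = -0.0872, sin(95 deg) = 0.9962
  joint[3] = (4.7654, 8.2409) + 4.4 * (-0.0872, 0.9962) = (4.7654 + -0.3835, 8.2409 + 4.3833) = (4.3819, 12.6242)
link 3: phi[3] = 5 + 115 + -25 + 25 = 120 deg
  cos(120 deg) = -0.5000, sin(120 deg) = 0.8660
  joint[4] = (4.3819, 12.6242) + 3.6 * (-0.5000, 0.8660) = (4.3819 + -1.8000, 12.6242 + 3.1177) = (2.5819, 15.7419)
End effector: (2.5819, 15.7419)

Answer: 2.5819 15.7419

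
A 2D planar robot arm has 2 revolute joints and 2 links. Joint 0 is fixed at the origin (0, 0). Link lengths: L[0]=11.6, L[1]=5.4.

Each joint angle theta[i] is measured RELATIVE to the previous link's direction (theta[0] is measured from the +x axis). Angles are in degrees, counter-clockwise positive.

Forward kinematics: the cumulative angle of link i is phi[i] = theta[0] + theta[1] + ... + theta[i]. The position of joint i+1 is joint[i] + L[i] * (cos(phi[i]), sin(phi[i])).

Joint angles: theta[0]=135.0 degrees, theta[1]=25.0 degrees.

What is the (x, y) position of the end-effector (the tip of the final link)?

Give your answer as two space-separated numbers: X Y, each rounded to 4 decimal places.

joint[0] = (0.0000, 0.0000)  (base)
link 0: phi[0] = 135 = 135 deg
  cos(135 deg) = -0.7071, sin(135 deg) = 0.7071
  joint[1] = (0.0000, 0.0000) + 11.6 * (-0.7071, 0.7071) = (0.0000 + -8.2024, 0.0000 + 8.2024) = (-8.2024, 8.2024)
link 1: phi[1] = 135 + 25 = 160 deg
  cos(160 deg) = -0.9397, sin(160 deg) = 0.3420
  joint[2] = (-8.2024, 8.2024) + 5.4 * (-0.9397, 0.3420) = (-8.2024 + -5.0743, 8.2024 + 1.8469) = (-13.2768, 10.0493)
End effector: (-13.2768, 10.0493)

Answer: -13.2768 10.0493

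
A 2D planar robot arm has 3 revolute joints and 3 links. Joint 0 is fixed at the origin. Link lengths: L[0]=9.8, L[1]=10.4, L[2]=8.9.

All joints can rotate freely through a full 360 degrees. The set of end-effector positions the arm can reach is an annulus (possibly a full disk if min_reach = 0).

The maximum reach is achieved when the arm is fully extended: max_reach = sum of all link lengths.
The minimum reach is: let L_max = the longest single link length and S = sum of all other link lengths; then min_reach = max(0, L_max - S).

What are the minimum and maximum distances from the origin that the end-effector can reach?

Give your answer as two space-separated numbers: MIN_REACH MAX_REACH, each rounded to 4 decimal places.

Answer: 0.0000 29.1000

Derivation:
Link lengths: [9.8, 10.4, 8.9]
max_reach = 9.8 + 10.4 + 8.9 = 29.1
L_max = max([9.8, 10.4, 8.9]) = 10.4
S (sum of others) = 29.1 - 10.4 = 18.7
min_reach = max(0, 10.4 - 18.7) = max(0, -8.3) = 0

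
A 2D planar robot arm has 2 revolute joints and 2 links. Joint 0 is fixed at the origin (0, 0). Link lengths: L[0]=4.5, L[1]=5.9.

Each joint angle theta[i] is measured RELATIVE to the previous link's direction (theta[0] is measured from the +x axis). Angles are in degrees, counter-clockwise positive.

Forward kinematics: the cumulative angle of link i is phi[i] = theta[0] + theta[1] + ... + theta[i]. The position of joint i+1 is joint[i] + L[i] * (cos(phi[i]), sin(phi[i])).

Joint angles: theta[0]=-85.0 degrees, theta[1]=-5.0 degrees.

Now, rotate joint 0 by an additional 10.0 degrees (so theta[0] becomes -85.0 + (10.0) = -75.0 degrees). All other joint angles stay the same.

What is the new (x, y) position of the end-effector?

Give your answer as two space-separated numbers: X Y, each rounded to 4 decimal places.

Answer: 2.1892 -10.1570

Derivation:
joint[0] = (0.0000, 0.0000)  (base)
link 0: phi[0] = -75 = -75 deg
  cos(-75 deg) = 0.2588, sin(-75 deg) = -0.9659
  joint[1] = (0.0000, 0.0000) + 4.5 * (0.2588, -0.9659) = (0.0000 + 1.1647, 0.0000 + -4.3467) = (1.1647, -4.3467)
link 1: phi[1] = -75 + -5 = -80 deg
  cos(-80 deg) = 0.1736, sin(-80 deg) = -0.9848
  joint[2] = (1.1647, -4.3467) + 5.9 * (0.1736, -0.9848) = (1.1647 + 1.0245, -4.3467 + -5.8104) = (2.1892, -10.1570)
End effector: (2.1892, -10.1570)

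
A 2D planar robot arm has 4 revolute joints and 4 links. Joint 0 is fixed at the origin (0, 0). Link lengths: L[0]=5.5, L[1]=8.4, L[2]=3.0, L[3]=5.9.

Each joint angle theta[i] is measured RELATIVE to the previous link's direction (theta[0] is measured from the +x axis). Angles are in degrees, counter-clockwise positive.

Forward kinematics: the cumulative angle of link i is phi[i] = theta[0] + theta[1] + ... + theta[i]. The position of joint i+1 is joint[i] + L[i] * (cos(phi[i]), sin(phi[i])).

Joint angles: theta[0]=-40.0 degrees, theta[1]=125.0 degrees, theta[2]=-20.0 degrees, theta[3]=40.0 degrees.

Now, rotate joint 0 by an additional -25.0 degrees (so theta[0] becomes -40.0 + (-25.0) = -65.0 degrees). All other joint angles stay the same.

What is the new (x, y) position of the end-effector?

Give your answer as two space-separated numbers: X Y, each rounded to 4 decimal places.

Answer: 9.8471 10.0286

Derivation:
joint[0] = (0.0000, 0.0000)  (base)
link 0: phi[0] = -65 = -65 deg
  cos(-65 deg) = 0.4226, sin(-65 deg) = -0.9063
  joint[1] = (0.0000, 0.0000) + 5.5 * (0.4226, -0.9063) = (0.0000 + 2.3244, 0.0000 + -4.9847) = (2.3244, -4.9847)
link 1: phi[1] = -65 + 125 = 60 deg
  cos(60 deg) = 0.5000, sin(60 deg) = 0.8660
  joint[2] = (2.3244, -4.9847) + 8.4 * (0.5000, 0.8660) = (2.3244 + 4.2000, -4.9847 + 7.2746) = (6.5244, 2.2899)
link 2: phi[2] = -65 + 125 + -20 = 40 deg
  cos(40 deg) = 0.7660, sin(40 deg) = 0.6428
  joint[3] = (6.5244, 2.2899) + 3 * (0.7660, 0.6428) = (6.5244 + 2.2981, 2.2899 + 1.9284) = (8.8225, 4.2183)
link 3: phi[3] = -65 + 125 + -20 + 40 = 80 deg
  cos(80 deg) = 0.1736, sin(80 deg) = 0.9848
  joint[4] = (8.8225, 4.2183) + 5.9 * (0.1736, 0.9848) = (8.8225 + 1.0245, 4.2183 + 5.8104) = (9.8471, 10.0286)
End effector: (9.8471, 10.0286)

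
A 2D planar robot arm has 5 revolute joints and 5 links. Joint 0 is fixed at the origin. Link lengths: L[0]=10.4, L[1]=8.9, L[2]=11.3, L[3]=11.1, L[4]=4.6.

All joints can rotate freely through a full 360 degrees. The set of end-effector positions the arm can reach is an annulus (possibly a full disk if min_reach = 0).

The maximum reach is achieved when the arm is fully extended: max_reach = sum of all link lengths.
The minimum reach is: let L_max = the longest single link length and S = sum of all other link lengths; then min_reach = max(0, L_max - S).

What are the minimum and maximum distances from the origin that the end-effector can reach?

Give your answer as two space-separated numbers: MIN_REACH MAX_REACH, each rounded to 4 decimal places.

Link lengths: [10.4, 8.9, 11.3, 11.1, 4.6]
max_reach = 10.4 + 8.9 + 11.3 + 11.1 + 4.6 = 46.3
L_max = max([10.4, 8.9, 11.3, 11.1, 4.6]) = 11.3
S (sum of others) = 46.3 - 11.3 = 35
min_reach = max(0, 11.3 - 35) = max(0, -23.7) = 0

Answer: 0.0000 46.3000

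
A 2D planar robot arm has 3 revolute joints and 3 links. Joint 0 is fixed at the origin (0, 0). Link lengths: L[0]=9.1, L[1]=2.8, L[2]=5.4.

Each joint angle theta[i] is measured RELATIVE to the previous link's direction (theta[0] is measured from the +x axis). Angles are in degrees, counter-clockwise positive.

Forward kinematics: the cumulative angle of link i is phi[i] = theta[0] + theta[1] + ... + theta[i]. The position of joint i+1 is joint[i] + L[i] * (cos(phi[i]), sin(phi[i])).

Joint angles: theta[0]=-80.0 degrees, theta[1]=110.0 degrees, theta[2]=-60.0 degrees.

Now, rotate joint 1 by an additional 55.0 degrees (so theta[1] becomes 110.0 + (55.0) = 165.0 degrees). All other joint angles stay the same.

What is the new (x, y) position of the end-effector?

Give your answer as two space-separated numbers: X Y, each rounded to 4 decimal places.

Answer: 6.7183 -3.8903

Derivation:
joint[0] = (0.0000, 0.0000)  (base)
link 0: phi[0] = -80 = -80 deg
  cos(-80 deg) = 0.1736, sin(-80 deg) = -0.9848
  joint[1] = (0.0000, 0.0000) + 9.1 * (0.1736, -0.9848) = (0.0000 + 1.5802, 0.0000 + -8.9618) = (1.5802, -8.9618)
link 1: phi[1] = -80 + 165 = 85 deg
  cos(85 deg) = 0.0872, sin(85 deg) = 0.9962
  joint[2] = (1.5802, -8.9618) + 2.8 * (0.0872, 0.9962) = (1.5802 + 0.2440, -8.9618 + 2.7893) = (1.8242, -6.1724)
link 2: phi[2] = -80 + 165 + -60 = 25 deg
  cos(25 deg) = 0.9063, sin(25 deg) = 0.4226
  joint[3] = (1.8242, -6.1724) + 5.4 * (0.9063, 0.4226) = (1.8242 + 4.8941, -6.1724 + 2.2821) = (6.7183, -3.8903)
End effector: (6.7183, -3.8903)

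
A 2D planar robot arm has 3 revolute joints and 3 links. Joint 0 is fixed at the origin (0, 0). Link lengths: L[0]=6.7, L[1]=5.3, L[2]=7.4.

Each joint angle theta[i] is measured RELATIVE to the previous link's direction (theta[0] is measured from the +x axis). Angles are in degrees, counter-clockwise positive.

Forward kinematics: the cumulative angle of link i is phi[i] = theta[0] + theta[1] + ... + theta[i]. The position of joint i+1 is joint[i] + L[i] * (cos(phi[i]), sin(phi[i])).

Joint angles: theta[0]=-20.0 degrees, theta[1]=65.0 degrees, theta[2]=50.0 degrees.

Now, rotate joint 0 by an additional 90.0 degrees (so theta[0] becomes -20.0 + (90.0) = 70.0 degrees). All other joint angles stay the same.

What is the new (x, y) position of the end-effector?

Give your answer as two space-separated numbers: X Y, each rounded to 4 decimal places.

joint[0] = (0.0000, 0.0000)  (base)
link 0: phi[0] = 70 = 70 deg
  cos(70 deg) = 0.3420, sin(70 deg) = 0.9397
  joint[1] = (0.0000, 0.0000) + 6.7 * (0.3420, 0.9397) = (0.0000 + 2.2915, 0.0000 + 6.2959) = (2.2915, 6.2959)
link 1: phi[1] = 70 + 65 = 135 deg
  cos(135 deg) = -0.7071, sin(135 deg) = 0.7071
  joint[2] = (2.2915, 6.2959) + 5.3 * (-0.7071, 0.7071) = (2.2915 + -3.7477, 6.2959 + 3.7477) = (-1.4561, 10.0436)
link 2: phi[2] = 70 + 65 + 50 = 185 deg
  cos(185 deg) = -0.9962, sin(185 deg) = -0.0872
  joint[3] = (-1.4561, 10.0436) + 7.4 * (-0.9962, -0.0872) = (-1.4561 + -7.3718, 10.0436 + -0.6450) = (-8.8280, 9.3987)
End effector: (-8.8280, 9.3987)

Answer: -8.8280 9.3987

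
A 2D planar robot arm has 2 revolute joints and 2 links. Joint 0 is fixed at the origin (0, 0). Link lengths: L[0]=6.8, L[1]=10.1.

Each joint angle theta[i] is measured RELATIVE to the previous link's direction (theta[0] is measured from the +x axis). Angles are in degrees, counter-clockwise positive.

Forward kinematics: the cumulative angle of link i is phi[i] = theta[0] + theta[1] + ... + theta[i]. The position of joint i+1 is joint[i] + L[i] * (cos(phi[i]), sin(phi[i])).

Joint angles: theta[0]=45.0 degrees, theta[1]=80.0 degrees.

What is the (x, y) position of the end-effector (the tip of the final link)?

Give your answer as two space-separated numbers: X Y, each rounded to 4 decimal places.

joint[0] = (0.0000, 0.0000)  (base)
link 0: phi[0] = 45 = 45 deg
  cos(45 deg) = 0.7071, sin(45 deg) = 0.7071
  joint[1] = (0.0000, 0.0000) + 6.8 * (0.7071, 0.7071) = (0.0000 + 4.8083, 0.0000 + 4.8083) = (4.8083, 4.8083)
link 1: phi[1] = 45 + 80 = 125 deg
  cos(125 deg) = -0.5736, sin(125 deg) = 0.8192
  joint[2] = (4.8083, 4.8083) + 10.1 * (-0.5736, 0.8192) = (4.8083 + -5.7931, 4.8083 + 8.2734) = (-0.9848, 13.0818)
End effector: (-0.9848, 13.0818)

Answer: -0.9848 13.0818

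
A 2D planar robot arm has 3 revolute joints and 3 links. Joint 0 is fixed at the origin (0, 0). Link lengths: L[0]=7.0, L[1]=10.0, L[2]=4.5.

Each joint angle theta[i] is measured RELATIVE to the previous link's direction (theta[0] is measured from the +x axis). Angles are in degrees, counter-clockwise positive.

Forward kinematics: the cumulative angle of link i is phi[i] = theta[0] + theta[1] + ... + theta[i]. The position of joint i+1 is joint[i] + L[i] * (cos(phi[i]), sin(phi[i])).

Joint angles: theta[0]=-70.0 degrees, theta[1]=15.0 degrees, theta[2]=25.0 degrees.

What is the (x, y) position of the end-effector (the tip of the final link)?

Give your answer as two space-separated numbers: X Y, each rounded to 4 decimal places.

joint[0] = (0.0000, 0.0000)  (base)
link 0: phi[0] = -70 = -70 deg
  cos(-70 deg) = 0.3420, sin(-70 deg) = -0.9397
  joint[1] = (0.0000, 0.0000) + 7 * (0.3420, -0.9397) = (0.0000 + 2.3941, 0.0000 + -6.5778) = (2.3941, -6.5778)
link 1: phi[1] = -70 + 15 = -55 deg
  cos(-55 deg) = 0.5736, sin(-55 deg) = -0.8192
  joint[2] = (2.3941, -6.5778) + 10 * (0.5736, -0.8192) = (2.3941 + 5.7358, -6.5778 + -8.1915) = (8.1299, -14.7694)
link 2: phi[2] = -70 + 15 + 25 = -30 deg
  cos(-30 deg) = 0.8660, sin(-30 deg) = -0.5000
  joint[3] = (8.1299, -14.7694) + 4.5 * (0.8660, -0.5000) = (8.1299 + 3.8971, -14.7694 + -2.2500) = (12.0270, -17.0194)
End effector: (12.0270, -17.0194)

Answer: 12.0270 -17.0194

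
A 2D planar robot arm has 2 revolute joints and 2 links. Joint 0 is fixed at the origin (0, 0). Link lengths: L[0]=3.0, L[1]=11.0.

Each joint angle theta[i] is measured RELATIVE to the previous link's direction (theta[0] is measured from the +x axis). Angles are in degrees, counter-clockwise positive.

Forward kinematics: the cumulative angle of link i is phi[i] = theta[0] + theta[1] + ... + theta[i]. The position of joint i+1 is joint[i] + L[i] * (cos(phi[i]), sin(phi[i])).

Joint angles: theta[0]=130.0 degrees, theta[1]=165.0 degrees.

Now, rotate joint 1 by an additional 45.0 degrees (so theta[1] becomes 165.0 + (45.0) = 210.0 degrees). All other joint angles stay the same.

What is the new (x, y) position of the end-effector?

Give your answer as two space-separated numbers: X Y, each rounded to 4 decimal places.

joint[0] = (0.0000, 0.0000)  (base)
link 0: phi[0] = 130 = 130 deg
  cos(130 deg) = -0.6428, sin(130 deg) = 0.7660
  joint[1] = (0.0000, 0.0000) + 3 * (-0.6428, 0.7660) = (0.0000 + -1.9284, 0.0000 + 2.2981) = (-1.9284, 2.2981)
link 1: phi[1] = 130 + 210 = 340 deg
  cos(340 deg) = 0.9397, sin(340 deg) = -0.3420
  joint[2] = (-1.9284, 2.2981) + 11 * (0.9397, -0.3420) = (-1.9284 + 10.3366, 2.2981 + -3.7622) = (8.4083, -1.4641)
End effector: (8.4083, -1.4641)

Answer: 8.4083 -1.4641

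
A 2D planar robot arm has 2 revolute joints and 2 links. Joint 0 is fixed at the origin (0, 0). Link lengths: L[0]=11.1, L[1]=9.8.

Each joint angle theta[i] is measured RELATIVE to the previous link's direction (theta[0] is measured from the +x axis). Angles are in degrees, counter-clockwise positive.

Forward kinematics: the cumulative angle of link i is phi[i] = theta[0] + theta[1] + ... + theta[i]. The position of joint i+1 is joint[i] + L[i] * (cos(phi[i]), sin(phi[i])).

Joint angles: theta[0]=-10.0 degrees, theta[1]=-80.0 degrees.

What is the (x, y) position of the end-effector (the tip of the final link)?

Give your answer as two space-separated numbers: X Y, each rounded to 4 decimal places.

joint[0] = (0.0000, 0.0000)  (base)
link 0: phi[0] = -10 = -10 deg
  cos(-10 deg) = 0.9848, sin(-10 deg) = -0.1736
  joint[1] = (0.0000, 0.0000) + 11.1 * (0.9848, -0.1736) = (0.0000 + 10.9314, 0.0000 + -1.9275) = (10.9314, -1.9275)
link 1: phi[1] = -10 + -80 = -90 deg
  cos(-90 deg) = 0.0000, sin(-90 deg) = -1.0000
  joint[2] = (10.9314, -1.9275) + 9.8 * (0.0000, -1.0000) = (10.9314 + 0.0000, -1.9275 + -9.8000) = (10.9314, -11.7275)
End effector: (10.9314, -11.7275)

Answer: 10.9314 -11.7275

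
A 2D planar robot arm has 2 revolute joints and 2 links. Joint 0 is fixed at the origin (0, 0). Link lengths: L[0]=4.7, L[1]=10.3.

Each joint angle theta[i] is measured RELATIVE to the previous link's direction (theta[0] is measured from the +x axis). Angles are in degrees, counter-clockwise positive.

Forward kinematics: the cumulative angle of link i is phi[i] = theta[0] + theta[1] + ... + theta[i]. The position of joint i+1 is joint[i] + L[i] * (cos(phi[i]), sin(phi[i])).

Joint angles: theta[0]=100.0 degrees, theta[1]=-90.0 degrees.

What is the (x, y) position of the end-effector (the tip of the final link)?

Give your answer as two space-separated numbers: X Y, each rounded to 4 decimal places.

Answer: 9.3274 6.4172

Derivation:
joint[0] = (0.0000, 0.0000)  (base)
link 0: phi[0] = 100 = 100 deg
  cos(100 deg) = -0.1736, sin(100 deg) = 0.9848
  joint[1] = (0.0000, 0.0000) + 4.7 * (-0.1736, 0.9848) = (0.0000 + -0.8161, 0.0000 + 4.6286) = (-0.8161, 4.6286)
link 1: phi[1] = 100 + -90 = 10 deg
  cos(10 deg) = 0.9848, sin(10 deg) = 0.1736
  joint[2] = (-0.8161, 4.6286) + 10.3 * (0.9848, 0.1736) = (-0.8161 + 10.1435, 4.6286 + 1.7886) = (9.3274, 6.4172)
End effector: (9.3274, 6.4172)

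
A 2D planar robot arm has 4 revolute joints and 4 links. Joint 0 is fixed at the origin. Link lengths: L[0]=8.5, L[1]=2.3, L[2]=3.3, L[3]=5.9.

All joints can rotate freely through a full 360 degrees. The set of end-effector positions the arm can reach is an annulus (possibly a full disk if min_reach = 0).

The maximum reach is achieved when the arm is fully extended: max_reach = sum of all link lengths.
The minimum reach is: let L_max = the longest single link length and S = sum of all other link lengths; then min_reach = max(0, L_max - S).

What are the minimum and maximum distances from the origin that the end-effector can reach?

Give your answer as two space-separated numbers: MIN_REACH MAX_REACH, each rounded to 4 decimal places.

Link lengths: [8.5, 2.3, 3.3, 5.9]
max_reach = 8.5 + 2.3 + 3.3 + 5.9 = 20
L_max = max([8.5, 2.3, 3.3, 5.9]) = 8.5
S (sum of others) = 20 - 8.5 = 11.5
min_reach = max(0, 8.5 - 11.5) = max(0, -3) = 0

Answer: 0.0000 20.0000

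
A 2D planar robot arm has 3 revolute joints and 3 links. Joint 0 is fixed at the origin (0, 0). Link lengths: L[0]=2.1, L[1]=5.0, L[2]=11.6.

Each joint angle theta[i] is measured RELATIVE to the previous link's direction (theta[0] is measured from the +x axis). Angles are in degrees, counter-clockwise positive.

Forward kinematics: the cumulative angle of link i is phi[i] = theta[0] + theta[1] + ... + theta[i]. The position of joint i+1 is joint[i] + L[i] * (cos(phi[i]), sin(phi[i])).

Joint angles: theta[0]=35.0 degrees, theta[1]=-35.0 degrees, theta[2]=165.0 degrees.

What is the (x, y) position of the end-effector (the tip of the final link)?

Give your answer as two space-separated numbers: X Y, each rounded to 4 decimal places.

joint[0] = (0.0000, 0.0000)  (base)
link 0: phi[0] = 35 = 35 deg
  cos(35 deg) = 0.8192, sin(35 deg) = 0.5736
  joint[1] = (0.0000, 0.0000) + 2.1 * (0.8192, 0.5736) = (0.0000 + 1.7202, 0.0000 + 1.2045) = (1.7202, 1.2045)
link 1: phi[1] = 35 + -35 = 0 deg
  cos(0 deg) = 1.0000, sin(0 deg) = 0.0000
  joint[2] = (1.7202, 1.2045) + 5 * (1.0000, 0.0000) = (1.7202 + 5.0000, 1.2045 + 0.0000) = (6.7202, 1.2045)
link 2: phi[2] = 35 + -35 + 165 = 165 deg
  cos(165 deg) = -0.9659, sin(165 deg) = 0.2588
  joint[3] = (6.7202, 1.2045) + 11.6 * (-0.9659, 0.2588) = (6.7202 + -11.2047, 1.2045 + 3.0023) = (-4.4845, 4.2068)
End effector: (-4.4845, 4.2068)

Answer: -4.4845 4.2068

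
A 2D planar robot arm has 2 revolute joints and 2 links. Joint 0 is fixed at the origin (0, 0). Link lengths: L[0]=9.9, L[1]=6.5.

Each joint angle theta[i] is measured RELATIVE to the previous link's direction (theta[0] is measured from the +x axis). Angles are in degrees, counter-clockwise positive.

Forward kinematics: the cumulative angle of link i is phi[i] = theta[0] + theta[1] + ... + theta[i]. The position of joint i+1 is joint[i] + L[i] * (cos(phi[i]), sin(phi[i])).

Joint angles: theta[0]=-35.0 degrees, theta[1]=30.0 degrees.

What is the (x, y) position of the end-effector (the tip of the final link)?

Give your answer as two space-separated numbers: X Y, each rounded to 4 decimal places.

joint[0] = (0.0000, 0.0000)  (base)
link 0: phi[0] = -35 = -35 deg
  cos(-35 deg) = 0.8192, sin(-35 deg) = -0.5736
  joint[1] = (0.0000, 0.0000) + 9.9 * (0.8192, -0.5736) = (0.0000 + 8.1096, 0.0000 + -5.6784) = (8.1096, -5.6784)
link 1: phi[1] = -35 + 30 = -5 deg
  cos(-5 deg) = 0.9962, sin(-5 deg) = -0.0872
  joint[2] = (8.1096, -5.6784) + 6.5 * (0.9962, -0.0872) = (8.1096 + 6.4753, -5.6784 + -0.5665) = (14.5849, -6.2449)
End effector: (14.5849, -6.2449)

Answer: 14.5849 -6.2449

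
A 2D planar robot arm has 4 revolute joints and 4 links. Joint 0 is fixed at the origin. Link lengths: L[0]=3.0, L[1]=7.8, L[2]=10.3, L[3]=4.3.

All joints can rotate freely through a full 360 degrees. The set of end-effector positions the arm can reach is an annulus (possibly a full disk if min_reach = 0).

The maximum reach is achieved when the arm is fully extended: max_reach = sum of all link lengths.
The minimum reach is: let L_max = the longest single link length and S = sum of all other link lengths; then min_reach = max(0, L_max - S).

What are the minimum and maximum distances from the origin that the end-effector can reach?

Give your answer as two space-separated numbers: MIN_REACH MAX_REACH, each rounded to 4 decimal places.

Answer: 0.0000 25.4000

Derivation:
Link lengths: [3.0, 7.8, 10.3, 4.3]
max_reach = 3 + 7.8 + 10.3 + 4.3 = 25.4
L_max = max([3.0, 7.8, 10.3, 4.3]) = 10.3
S (sum of others) = 25.4 - 10.3 = 15.1
min_reach = max(0, 10.3 - 15.1) = max(0, -4.8) = 0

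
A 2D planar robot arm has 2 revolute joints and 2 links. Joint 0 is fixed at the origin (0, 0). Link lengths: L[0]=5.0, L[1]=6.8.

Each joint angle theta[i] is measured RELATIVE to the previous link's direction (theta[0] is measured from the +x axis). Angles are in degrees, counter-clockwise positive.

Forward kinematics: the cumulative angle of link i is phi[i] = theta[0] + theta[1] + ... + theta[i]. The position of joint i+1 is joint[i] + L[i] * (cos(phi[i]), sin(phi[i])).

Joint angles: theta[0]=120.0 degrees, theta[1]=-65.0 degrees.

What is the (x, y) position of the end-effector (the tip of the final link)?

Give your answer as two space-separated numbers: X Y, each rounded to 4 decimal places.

Answer: 1.4003 9.9004

Derivation:
joint[0] = (0.0000, 0.0000)  (base)
link 0: phi[0] = 120 = 120 deg
  cos(120 deg) = -0.5000, sin(120 deg) = 0.8660
  joint[1] = (0.0000, 0.0000) + 5 * (-0.5000, 0.8660) = (0.0000 + -2.5000, 0.0000 + 4.3301) = (-2.5000, 4.3301)
link 1: phi[1] = 120 + -65 = 55 deg
  cos(55 deg) = 0.5736, sin(55 deg) = 0.8192
  joint[2] = (-2.5000, 4.3301) + 6.8 * (0.5736, 0.8192) = (-2.5000 + 3.9003, 4.3301 + 5.5702) = (1.4003, 9.9004)
End effector: (1.4003, 9.9004)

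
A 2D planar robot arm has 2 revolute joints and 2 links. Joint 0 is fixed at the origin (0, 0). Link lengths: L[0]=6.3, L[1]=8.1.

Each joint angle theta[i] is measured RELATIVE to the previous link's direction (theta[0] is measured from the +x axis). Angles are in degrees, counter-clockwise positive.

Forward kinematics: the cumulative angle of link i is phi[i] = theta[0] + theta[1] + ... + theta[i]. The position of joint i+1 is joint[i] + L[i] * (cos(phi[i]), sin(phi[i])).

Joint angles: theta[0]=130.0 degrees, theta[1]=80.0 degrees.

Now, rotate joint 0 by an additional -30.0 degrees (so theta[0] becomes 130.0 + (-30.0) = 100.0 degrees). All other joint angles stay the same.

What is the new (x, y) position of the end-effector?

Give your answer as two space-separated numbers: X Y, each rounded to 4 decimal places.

joint[0] = (0.0000, 0.0000)  (base)
link 0: phi[0] = 100 = 100 deg
  cos(100 deg) = -0.1736, sin(100 deg) = 0.9848
  joint[1] = (0.0000, 0.0000) + 6.3 * (-0.1736, 0.9848) = (0.0000 + -1.0940, 0.0000 + 6.2043) = (-1.0940, 6.2043)
link 1: phi[1] = 100 + 80 = 180 deg
  cos(180 deg) = -1.0000, sin(180 deg) = 0.0000
  joint[2] = (-1.0940, 6.2043) + 8.1 * (-1.0000, 0.0000) = (-1.0940 + -8.1000, 6.2043 + 0.0000) = (-9.1940, 6.2043)
End effector: (-9.1940, 6.2043)

Answer: -9.1940 6.2043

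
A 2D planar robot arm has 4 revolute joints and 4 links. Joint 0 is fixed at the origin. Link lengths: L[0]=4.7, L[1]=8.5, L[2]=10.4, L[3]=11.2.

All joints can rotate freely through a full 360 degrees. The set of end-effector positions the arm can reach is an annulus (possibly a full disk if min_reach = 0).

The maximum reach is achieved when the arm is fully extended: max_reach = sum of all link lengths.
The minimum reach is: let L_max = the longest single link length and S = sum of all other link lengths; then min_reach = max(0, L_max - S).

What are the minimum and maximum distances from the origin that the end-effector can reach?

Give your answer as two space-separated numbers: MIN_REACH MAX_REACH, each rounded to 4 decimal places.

Answer: 0.0000 34.8000

Derivation:
Link lengths: [4.7, 8.5, 10.4, 11.2]
max_reach = 4.7 + 8.5 + 10.4 + 11.2 = 34.8
L_max = max([4.7, 8.5, 10.4, 11.2]) = 11.2
S (sum of others) = 34.8 - 11.2 = 23.6
min_reach = max(0, 11.2 - 23.6) = max(0, -12.4) = 0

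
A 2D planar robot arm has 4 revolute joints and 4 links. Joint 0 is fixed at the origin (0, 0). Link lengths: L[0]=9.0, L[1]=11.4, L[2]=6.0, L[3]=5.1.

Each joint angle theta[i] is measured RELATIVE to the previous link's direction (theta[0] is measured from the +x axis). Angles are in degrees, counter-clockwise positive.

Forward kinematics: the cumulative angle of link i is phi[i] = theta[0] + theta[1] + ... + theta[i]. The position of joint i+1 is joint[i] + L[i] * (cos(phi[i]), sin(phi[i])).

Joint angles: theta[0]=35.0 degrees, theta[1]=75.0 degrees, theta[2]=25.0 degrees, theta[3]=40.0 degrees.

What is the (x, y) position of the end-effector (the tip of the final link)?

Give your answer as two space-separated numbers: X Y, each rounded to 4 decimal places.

joint[0] = (0.0000, 0.0000)  (base)
link 0: phi[0] = 35 = 35 deg
  cos(35 deg) = 0.8192, sin(35 deg) = 0.5736
  joint[1] = (0.0000, 0.0000) + 9 * (0.8192, 0.5736) = (0.0000 + 7.3724, 0.0000 + 5.1622) = (7.3724, 5.1622)
link 1: phi[1] = 35 + 75 = 110 deg
  cos(110 deg) = -0.3420, sin(110 deg) = 0.9397
  joint[2] = (7.3724, 5.1622) + 11.4 * (-0.3420, 0.9397) = (7.3724 + -3.8990, 5.1622 + 10.7125) = (3.4733, 15.8747)
link 2: phi[2] = 35 + 75 + 25 = 135 deg
  cos(135 deg) = -0.7071, sin(135 deg) = 0.7071
  joint[3] = (3.4733, 15.8747) + 6 * (-0.7071, 0.7071) = (3.4733 + -4.2426, 15.8747 + 4.2426) = (-0.7693, 20.1173)
link 3: phi[3] = 35 + 75 + 25 + 40 = 175 deg
  cos(175 deg) = -0.9962, sin(175 deg) = 0.0872
  joint[4] = (-0.7693, 20.1173) + 5.1 * (-0.9962, 0.0872) = (-0.7693 + -5.0806, 20.1173 + 0.4445) = (-5.8499, 20.5618)
End effector: (-5.8499, 20.5618)

Answer: -5.8499 20.5618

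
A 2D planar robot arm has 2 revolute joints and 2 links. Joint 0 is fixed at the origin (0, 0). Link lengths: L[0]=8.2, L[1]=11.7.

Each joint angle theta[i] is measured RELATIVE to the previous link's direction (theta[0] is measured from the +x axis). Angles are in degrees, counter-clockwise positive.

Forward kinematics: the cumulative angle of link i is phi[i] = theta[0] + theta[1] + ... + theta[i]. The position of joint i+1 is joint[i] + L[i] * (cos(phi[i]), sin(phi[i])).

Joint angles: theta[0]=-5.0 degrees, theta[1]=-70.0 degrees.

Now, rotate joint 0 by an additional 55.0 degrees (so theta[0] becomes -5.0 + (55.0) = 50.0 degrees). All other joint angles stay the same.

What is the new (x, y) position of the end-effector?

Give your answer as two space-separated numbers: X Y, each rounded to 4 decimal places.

joint[0] = (0.0000, 0.0000)  (base)
link 0: phi[0] = 50 = 50 deg
  cos(50 deg) = 0.6428, sin(50 deg) = 0.7660
  joint[1] = (0.0000, 0.0000) + 8.2 * (0.6428, 0.7660) = (0.0000 + 5.2709, 0.0000 + 6.2816) = (5.2709, 6.2816)
link 1: phi[1] = 50 + -70 = -20 deg
  cos(-20 deg) = 0.9397, sin(-20 deg) = -0.3420
  joint[2] = (5.2709, 6.2816) + 11.7 * (0.9397, -0.3420) = (5.2709 + 10.9944, 6.2816 + -4.0016) = (16.2653, 2.2799)
End effector: (16.2653, 2.2799)

Answer: 16.2653 2.2799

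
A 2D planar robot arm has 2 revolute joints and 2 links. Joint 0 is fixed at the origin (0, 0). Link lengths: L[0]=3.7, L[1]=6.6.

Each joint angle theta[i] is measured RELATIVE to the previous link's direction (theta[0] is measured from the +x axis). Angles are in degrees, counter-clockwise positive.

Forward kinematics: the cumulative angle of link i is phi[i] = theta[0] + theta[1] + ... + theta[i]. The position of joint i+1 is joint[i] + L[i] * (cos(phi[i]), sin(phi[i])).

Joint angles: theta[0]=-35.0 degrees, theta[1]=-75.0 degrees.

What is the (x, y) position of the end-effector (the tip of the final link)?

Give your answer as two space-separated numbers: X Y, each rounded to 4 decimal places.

Answer: 0.7735 -8.3242

Derivation:
joint[0] = (0.0000, 0.0000)  (base)
link 0: phi[0] = -35 = -35 deg
  cos(-35 deg) = 0.8192, sin(-35 deg) = -0.5736
  joint[1] = (0.0000, 0.0000) + 3.7 * (0.8192, -0.5736) = (0.0000 + 3.0309, 0.0000 + -2.1222) = (3.0309, -2.1222)
link 1: phi[1] = -35 + -75 = -110 deg
  cos(-110 deg) = -0.3420, sin(-110 deg) = -0.9397
  joint[2] = (3.0309, -2.1222) + 6.6 * (-0.3420, -0.9397) = (3.0309 + -2.2573, -2.1222 + -6.2020) = (0.7735, -8.3242)
End effector: (0.7735, -8.3242)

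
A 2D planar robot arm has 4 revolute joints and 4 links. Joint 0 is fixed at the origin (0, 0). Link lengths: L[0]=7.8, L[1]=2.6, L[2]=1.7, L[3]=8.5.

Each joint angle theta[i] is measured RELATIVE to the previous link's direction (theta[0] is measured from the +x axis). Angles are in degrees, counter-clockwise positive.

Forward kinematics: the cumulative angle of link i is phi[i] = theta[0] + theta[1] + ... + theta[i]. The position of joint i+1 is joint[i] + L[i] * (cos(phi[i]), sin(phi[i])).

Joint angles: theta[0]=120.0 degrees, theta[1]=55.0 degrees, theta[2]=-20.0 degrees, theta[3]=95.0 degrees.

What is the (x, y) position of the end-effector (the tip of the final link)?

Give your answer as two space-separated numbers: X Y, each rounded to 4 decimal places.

joint[0] = (0.0000, 0.0000)  (base)
link 0: phi[0] = 120 = 120 deg
  cos(120 deg) = -0.5000, sin(120 deg) = 0.8660
  joint[1] = (0.0000, 0.0000) + 7.8 * (-0.5000, 0.8660) = (0.0000 + -3.9000, 0.0000 + 6.7550) = (-3.9000, 6.7550)
link 1: phi[1] = 120 + 55 = 175 deg
  cos(175 deg) = -0.9962, sin(175 deg) = 0.0872
  joint[2] = (-3.9000, 6.7550) + 2.6 * (-0.9962, 0.0872) = (-3.9000 + -2.5901, 6.7550 + 0.2266) = (-6.4901, 6.9816)
link 2: phi[2] = 120 + 55 + -20 = 155 deg
  cos(155 deg) = -0.9063, sin(155 deg) = 0.4226
  joint[3] = (-6.4901, 6.9816) + 1.7 * (-0.9063, 0.4226) = (-6.4901 + -1.5407, 6.9816 + 0.7185) = (-8.0308, 7.7001)
link 3: phi[3] = 120 + 55 + -20 + 95 = 250 deg
  cos(250 deg) = -0.3420, sin(250 deg) = -0.9397
  joint[4] = (-8.0308, 7.7001) + 8.5 * (-0.3420, -0.9397) = (-8.0308 + -2.9072, 7.7001 + -7.9874) = (-10.9380, -0.2873)
End effector: (-10.9380, -0.2873)

Answer: -10.9380 -0.2873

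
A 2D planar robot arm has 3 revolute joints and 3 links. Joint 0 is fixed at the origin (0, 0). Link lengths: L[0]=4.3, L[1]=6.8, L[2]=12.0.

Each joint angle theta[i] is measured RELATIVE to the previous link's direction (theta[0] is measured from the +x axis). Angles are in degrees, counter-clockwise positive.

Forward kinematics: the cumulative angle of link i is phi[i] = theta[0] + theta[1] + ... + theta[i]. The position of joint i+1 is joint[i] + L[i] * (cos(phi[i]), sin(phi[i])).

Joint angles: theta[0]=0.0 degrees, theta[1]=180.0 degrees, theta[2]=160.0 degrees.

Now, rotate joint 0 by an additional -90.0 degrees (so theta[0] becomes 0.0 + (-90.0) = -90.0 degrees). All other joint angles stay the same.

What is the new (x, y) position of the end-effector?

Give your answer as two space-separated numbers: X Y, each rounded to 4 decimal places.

joint[0] = (0.0000, 0.0000)  (base)
link 0: phi[0] = -90 = -90 deg
  cos(-90 deg) = 0.0000, sin(-90 deg) = -1.0000
  joint[1] = (0.0000, 0.0000) + 4.3 * (0.0000, -1.0000) = (0.0000 + 0.0000, 0.0000 + -4.3000) = (0.0000, -4.3000)
link 1: phi[1] = -90 + 180 = 90 deg
  cos(90 deg) = 0.0000, sin(90 deg) = 1.0000
  joint[2] = (0.0000, -4.3000) + 6.8 * (0.0000, 1.0000) = (0.0000 + 0.0000, -4.3000 + 6.8000) = (0.0000, 2.5000)
link 2: phi[2] = -90 + 180 + 160 = 250 deg
  cos(250 deg) = -0.3420, sin(250 deg) = -0.9397
  joint[3] = (0.0000, 2.5000) + 12 * (-0.3420, -0.9397) = (0.0000 + -4.1042, 2.5000 + -11.2763) = (-4.1042, -8.7763)
End effector: (-4.1042, -8.7763)

Answer: -4.1042 -8.7763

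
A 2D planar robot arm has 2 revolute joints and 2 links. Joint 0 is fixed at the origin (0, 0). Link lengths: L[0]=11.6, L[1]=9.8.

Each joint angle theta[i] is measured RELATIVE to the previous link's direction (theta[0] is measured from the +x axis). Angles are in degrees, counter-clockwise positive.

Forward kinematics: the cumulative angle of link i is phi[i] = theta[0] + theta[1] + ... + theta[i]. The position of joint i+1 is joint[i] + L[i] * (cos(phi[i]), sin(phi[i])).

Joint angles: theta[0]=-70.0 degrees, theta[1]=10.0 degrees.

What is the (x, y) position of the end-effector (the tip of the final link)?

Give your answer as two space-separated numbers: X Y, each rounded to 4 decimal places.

Answer: 8.8674 -19.3875

Derivation:
joint[0] = (0.0000, 0.0000)  (base)
link 0: phi[0] = -70 = -70 deg
  cos(-70 deg) = 0.3420, sin(-70 deg) = -0.9397
  joint[1] = (0.0000, 0.0000) + 11.6 * (0.3420, -0.9397) = (0.0000 + 3.9674, 0.0000 + -10.9004) = (3.9674, -10.9004)
link 1: phi[1] = -70 + 10 = -60 deg
  cos(-60 deg) = 0.5000, sin(-60 deg) = -0.8660
  joint[2] = (3.9674, -10.9004) + 9.8 * (0.5000, -0.8660) = (3.9674 + 4.9000, -10.9004 + -8.4870) = (8.8674, -19.3875)
End effector: (8.8674, -19.3875)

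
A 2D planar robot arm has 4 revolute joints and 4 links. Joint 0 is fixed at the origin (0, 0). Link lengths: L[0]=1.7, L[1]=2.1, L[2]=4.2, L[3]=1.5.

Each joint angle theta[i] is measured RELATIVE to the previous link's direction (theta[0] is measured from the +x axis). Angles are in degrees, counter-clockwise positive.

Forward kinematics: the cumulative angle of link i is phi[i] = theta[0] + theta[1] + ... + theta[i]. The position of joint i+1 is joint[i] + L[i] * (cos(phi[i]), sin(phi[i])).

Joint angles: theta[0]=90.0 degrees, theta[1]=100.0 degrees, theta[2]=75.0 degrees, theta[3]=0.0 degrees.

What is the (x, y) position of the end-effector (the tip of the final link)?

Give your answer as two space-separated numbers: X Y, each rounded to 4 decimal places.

Answer: -2.5649 -4.3430

Derivation:
joint[0] = (0.0000, 0.0000)  (base)
link 0: phi[0] = 90 = 90 deg
  cos(90 deg) = 0.0000, sin(90 deg) = 1.0000
  joint[1] = (0.0000, 0.0000) + 1.7 * (0.0000, 1.0000) = (0.0000 + 0.0000, 0.0000 + 1.7000) = (0.0000, 1.7000)
link 1: phi[1] = 90 + 100 = 190 deg
  cos(190 deg) = -0.9848, sin(190 deg) = -0.1736
  joint[2] = (0.0000, 1.7000) + 2.1 * (-0.9848, -0.1736) = (0.0000 + -2.0681, 1.7000 + -0.3647) = (-2.0681, 1.3353)
link 2: phi[2] = 90 + 100 + 75 = 265 deg
  cos(265 deg) = -0.0872, sin(265 deg) = -0.9962
  joint[3] = (-2.0681, 1.3353) + 4.2 * (-0.0872, -0.9962) = (-2.0681 + -0.3661, 1.3353 + -4.1840) = (-2.4342, -2.8487)
link 3: phi[3] = 90 + 100 + 75 + 0 = 265 deg
  cos(265 deg) = -0.0872, sin(265 deg) = -0.9962
  joint[4] = (-2.4342, -2.8487) + 1.5 * (-0.0872, -0.9962) = (-2.4342 + -0.1307, -2.8487 + -1.4943) = (-2.5649, -4.3430)
End effector: (-2.5649, -4.3430)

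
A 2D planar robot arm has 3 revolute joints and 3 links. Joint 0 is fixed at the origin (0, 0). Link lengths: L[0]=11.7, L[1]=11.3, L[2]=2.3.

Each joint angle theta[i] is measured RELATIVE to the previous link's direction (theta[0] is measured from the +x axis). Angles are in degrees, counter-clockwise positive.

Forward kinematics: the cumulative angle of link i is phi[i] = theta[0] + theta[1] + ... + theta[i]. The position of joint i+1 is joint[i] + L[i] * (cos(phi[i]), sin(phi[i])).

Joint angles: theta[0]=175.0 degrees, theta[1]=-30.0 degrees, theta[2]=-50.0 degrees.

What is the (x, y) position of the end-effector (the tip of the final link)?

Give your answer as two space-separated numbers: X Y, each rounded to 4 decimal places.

Answer: -21.1124 9.7924

Derivation:
joint[0] = (0.0000, 0.0000)  (base)
link 0: phi[0] = 175 = 175 deg
  cos(175 deg) = -0.9962, sin(175 deg) = 0.0872
  joint[1] = (0.0000, 0.0000) + 11.7 * (-0.9962, 0.0872) = (0.0000 + -11.6555, 0.0000 + 1.0197) = (-11.6555, 1.0197)
link 1: phi[1] = 175 + -30 = 145 deg
  cos(145 deg) = -0.8192, sin(145 deg) = 0.5736
  joint[2] = (-11.6555, 1.0197) + 11.3 * (-0.8192, 0.5736) = (-11.6555 + -9.2564, 1.0197 + 6.4814) = (-20.9119, 7.5011)
link 2: phi[2] = 175 + -30 + -50 = 95 deg
  cos(95 deg) = -0.0872, sin(95 deg) = 0.9962
  joint[3] = (-20.9119, 7.5011) + 2.3 * (-0.0872, 0.9962) = (-20.9119 + -0.2005, 7.5011 + 2.2912) = (-21.1124, 9.7924)
End effector: (-21.1124, 9.7924)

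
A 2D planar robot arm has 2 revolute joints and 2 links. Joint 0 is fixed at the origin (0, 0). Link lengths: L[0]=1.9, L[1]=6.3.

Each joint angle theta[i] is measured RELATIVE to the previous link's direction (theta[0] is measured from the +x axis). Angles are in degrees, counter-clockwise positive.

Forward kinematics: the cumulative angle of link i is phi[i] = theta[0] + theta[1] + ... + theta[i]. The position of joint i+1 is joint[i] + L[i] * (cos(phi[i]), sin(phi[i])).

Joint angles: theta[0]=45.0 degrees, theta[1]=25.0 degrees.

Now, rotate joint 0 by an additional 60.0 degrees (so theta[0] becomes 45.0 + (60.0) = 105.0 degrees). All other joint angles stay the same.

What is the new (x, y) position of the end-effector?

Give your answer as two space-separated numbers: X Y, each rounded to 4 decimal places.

Answer: -4.5413 6.6613

Derivation:
joint[0] = (0.0000, 0.0000)  (base)
link 0: phi[0] = 105 = 105 deg
  cos(105 deg) = -0.2588, sin(105 deg) = 0.9659
  joint[1] = (0.0000, 0.0000) + 1.9 * (-0.2588, 0.9659) = (0.0000 + -0.4918, 0.0000 + 1.8353) = (-0.4918, 1.8353)
link 1: phi[1] = 105 + 25 = 130 deg
  cos(130 deg) = -0.6428, sin(130 deg) = 0.7660
  joint[2] = (-0.4918, 1.8353) + 6.3 * (-0.6428, 0.7660) = (-0.4918 + -4.0496, 1.8353 + 4.8261) = (-4.5413, 6.6613)
End effector: (-4.5413, 6.6613)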